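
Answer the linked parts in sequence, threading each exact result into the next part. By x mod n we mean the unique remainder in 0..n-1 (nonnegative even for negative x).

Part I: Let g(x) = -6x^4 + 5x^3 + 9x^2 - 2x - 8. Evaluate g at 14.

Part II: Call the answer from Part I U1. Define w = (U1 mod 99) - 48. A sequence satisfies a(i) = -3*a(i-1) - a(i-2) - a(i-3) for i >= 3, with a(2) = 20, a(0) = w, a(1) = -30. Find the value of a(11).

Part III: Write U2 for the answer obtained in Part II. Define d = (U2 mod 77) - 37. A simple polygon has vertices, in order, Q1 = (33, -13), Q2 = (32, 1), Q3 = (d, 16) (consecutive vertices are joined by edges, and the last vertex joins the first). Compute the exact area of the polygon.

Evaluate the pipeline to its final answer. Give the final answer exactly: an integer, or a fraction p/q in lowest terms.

15/2

Part I: -6*(14)^4 + 5*(14)^3 + 9*(14)^2 - 2*(14)^1 - 8 = (-230496) + (13720) + (1764) + (-28) + (-8) = -215048; answer -215048
Part II: U1 = -215048; w = 31; a(3) = -3*(20) - 1*(-30) - 1*(31) = -61; iterating: a(3)=-61, a(4)=193, a(5)=-538, a(6)=1482, a(7)=-4101, a(8)=11359, a(9)=-31458, a(10)=87116, a(11)=-241249; answer -241249
Part III: U2 = -241249; d = 32; cross terms: (33*1 - 32*-13)=449, (32*16 - 32*1)=480, (32*-13 - 33*16)=-944; twice the area = |-15| = 15; area = 15/2; answer 15/2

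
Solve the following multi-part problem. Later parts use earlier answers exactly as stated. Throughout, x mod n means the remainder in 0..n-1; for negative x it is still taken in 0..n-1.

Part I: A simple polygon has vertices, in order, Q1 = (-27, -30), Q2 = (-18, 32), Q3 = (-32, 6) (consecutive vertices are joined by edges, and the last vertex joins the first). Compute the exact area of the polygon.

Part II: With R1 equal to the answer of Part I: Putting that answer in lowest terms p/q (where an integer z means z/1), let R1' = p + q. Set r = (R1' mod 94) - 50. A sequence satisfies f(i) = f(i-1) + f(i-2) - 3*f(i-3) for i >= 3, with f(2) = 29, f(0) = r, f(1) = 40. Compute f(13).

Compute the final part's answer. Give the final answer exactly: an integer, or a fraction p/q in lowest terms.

4280

Part I: cross terms: (-27*32 - -18*-30)=-1404, (-18*6 - -32*32)=916, (-32*-30 - -27*6)=1122; twice the area = |634| = 634; area = 317; answer 317
Part II: R1 = 317; threaded value p + q = 318; r = -14; f(3) = 1*(29) + 1*(40) - 3*(-14) = 111; iterating: f(3)=111, f(4)=20, f(5)=44, f(6)=-269, f(7)=-285, f(8)=-686, f(9)=-164, f(10)=5, f(11)=1899, f(12)=2396, f(13)=4280; answer 4280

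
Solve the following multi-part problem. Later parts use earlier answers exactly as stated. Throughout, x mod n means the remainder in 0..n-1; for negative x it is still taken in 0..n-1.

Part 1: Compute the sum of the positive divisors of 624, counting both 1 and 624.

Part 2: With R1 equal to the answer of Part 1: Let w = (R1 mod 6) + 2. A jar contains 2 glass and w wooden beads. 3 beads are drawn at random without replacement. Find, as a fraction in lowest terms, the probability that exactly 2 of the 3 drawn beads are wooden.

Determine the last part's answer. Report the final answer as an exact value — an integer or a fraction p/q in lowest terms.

3/5

Part 1: 624 = 2^4 * 3 * 13; sigma = (1 + 2 + 4 + 8 + 16) * (1 + 3) * (1 + 13) = 31 * 4 * 14 = 1736; answer 1736
Part 2: R1 = 1736; w = 4; total draws C(6,3) = 20; favorable C(4,2)*C(2,1) = 12; P = 3/5; answer 3/5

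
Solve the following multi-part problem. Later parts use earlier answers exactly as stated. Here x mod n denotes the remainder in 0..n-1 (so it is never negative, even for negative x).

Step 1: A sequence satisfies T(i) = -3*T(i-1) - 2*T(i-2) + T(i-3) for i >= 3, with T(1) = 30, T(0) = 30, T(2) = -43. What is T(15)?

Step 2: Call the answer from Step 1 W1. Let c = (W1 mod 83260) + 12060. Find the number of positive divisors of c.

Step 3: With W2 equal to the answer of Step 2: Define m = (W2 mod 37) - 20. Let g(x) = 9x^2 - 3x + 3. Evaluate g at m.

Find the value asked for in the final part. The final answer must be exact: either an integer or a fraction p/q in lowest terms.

1335

Step 1: T(3) = -3*(-43) - 2*(30) + 1*(30) = 99; iterating: T(3)=99, T(4)=-181, T(5)=302, T(6)=-445, T(7)=550, T(8)=-458, T(9)=-171, T(10)=1979, T(11)=-6053, T(12)=14030, T(13)=-28005, T(14)=49902, T(15)=-79666; answer -79666
Step 2: W1 = -79666; c = 15654; 15654 = 2 * 3 * 2609; number of divisors = (1+1) * (1+1) * (1+1) = 8; answer 8
Step 3: W2 = 8; m = -12; 9*(-12)^2 - 3*(-12)^1 + 3 = (1296) + (36) + (3) = 1335; answer 1335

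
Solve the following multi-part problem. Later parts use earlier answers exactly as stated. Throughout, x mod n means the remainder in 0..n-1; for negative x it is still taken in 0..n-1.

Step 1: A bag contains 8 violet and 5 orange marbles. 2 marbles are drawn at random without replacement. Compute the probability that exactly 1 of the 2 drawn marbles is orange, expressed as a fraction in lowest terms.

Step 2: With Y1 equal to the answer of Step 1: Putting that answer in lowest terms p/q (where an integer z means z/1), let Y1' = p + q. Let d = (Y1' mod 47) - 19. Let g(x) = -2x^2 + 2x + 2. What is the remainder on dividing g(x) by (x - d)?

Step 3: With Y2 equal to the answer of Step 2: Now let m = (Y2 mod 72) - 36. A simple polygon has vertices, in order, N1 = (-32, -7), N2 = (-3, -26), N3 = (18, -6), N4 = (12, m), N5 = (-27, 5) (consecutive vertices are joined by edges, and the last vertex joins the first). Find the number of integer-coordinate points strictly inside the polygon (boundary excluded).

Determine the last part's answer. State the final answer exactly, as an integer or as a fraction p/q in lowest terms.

Step 1: total draws C(13,2) = 78; favorable C(5,1)*C(8,1) = 40; P = 20/39; answer 20/39
Step 2: Y1 = 20/39; threaded value p + q = 59; d = -7; remainder = value at the root: -2*(-7)^2 + 2*(-7)^1 + 2 = (-98) + (-14) + (2) = -110; answer -110
Step 3: Y2 = -110; m = -2; cross terms: (-32*-26 - -3*-7)=811, (-3*-6 - 18*-26)=486, (18*-2 - 12*-6)=36, (12*5 - -27*-2)=6, (-27*-7 - -32*5)=349; twice the area = |1688| = 1688; area = 844; boundary points = 1 + 1 + 2 + 1 + 1 = 6; strictly interior points = area - boundary/2 + 1 = 842; answer 842

842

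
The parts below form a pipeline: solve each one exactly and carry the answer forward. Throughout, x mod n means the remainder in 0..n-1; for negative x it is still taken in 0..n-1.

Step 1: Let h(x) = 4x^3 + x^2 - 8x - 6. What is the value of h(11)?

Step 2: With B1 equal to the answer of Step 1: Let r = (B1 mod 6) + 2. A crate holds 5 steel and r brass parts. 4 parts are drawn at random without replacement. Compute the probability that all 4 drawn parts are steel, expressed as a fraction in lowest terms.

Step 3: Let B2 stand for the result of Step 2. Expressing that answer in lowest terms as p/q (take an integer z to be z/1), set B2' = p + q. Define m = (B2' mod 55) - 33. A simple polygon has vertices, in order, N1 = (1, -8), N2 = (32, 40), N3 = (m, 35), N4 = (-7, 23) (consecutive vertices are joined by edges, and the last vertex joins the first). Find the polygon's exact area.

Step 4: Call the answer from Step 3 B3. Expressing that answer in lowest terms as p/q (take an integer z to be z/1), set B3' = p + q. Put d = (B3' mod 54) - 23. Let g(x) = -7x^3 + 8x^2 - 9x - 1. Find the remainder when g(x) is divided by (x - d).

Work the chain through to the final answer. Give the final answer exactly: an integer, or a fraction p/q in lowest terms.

-61489

Step 1: 4*(11)^3 + 1*(11)^2 - 8*(11)^1 - 6 = (5324) + (121) + (-88) + (-6) = 5351; answer 5351
Step 2: B1 = 5351; r = 7; total draws C(12,4) = 495; favorable C(5,4) = 5; P = 1/99; answer 1/99
Step 3: B2 = 1/99; threaded value p + q = 100; m = 12; cross terms: (1*40 - 32*-8)=296, (32*35 - 12*40)=640, (12*23 - -7*35)=521, (-7*-8 - 1*23)=33; twice the area = |1490| = 1490; area = 745; answer 745
Step 4: B3 = 745; threaded value p + q = 746; d = 21; remainder = value at the root: -7*(21)^3 + 8*(21)^2 - 9*(21)^1 - 1 = (-64827) + (3528) + (-189) + (-1) = -61489; answer -61489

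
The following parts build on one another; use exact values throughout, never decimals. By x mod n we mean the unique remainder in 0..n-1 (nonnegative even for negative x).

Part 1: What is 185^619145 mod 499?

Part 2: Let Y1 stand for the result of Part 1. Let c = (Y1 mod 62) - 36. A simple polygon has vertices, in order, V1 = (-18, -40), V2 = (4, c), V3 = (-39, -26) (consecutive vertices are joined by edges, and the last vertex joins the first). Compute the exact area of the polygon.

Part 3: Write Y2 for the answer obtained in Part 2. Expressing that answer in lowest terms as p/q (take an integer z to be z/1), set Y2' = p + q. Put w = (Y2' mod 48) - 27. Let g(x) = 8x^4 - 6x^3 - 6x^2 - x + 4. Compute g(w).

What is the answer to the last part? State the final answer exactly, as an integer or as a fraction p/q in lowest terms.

1081579

Part 1: squarings mod 499: 185^1=185, 185^2=293, 185^4=21, 185^8=441, 185^16=370, 185^32=174, 185^64=336, 185^128=122, 185^256=413, 185^512=410, 185^1024=436, 185^2048=476, 185^4096=30, 185^8192=401, 185^16384=123, 185^32768=159, 185^65536=331, 185^131072=280, 185^262144=57, 185^524288=255; 185^619145 = 185^1 * 185^8 * 185^128 * 185^512 * 185^4096 * 185^8192 * 185^16384 * 185^65536 * 185^524288 = 262 (mod 499); answer 262
Part 2: Y1 = 262; c = -22; cross terms: (-18*-22 - 4*-40)=556, (4*-26 - -39*-22)=-962, (-39*-40 - -18*-26)=1092; twice the area = |686| = 686; area = 343; answer 343
Part 3: Y2 = 343; threaded value p + q = 344; w = -19; 8*(-19)^4 - 6*(-19)^3 - 6*(-19)^2 - 1*(-19)^1 + 4 = (1042568) + (41154) + (-2166) + (19) + (4) = 1081579; answer 1081579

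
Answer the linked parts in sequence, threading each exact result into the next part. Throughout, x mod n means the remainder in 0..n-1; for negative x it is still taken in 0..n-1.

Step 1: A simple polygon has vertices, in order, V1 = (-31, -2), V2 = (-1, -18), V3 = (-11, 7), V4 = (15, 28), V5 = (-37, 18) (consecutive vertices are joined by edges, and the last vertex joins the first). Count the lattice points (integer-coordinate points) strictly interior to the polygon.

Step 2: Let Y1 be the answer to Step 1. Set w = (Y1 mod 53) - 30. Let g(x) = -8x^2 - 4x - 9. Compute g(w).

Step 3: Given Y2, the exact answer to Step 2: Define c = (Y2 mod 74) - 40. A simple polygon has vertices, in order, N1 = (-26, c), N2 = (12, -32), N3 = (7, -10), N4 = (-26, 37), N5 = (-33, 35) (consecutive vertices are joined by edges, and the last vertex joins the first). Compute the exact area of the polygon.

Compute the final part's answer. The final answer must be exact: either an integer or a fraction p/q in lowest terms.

Step 1: cross terms: (-31*-18 - -1*-2)=556, (-1*7 - -11*-18)=-205, (-11*28 - 15*7)=-413, (15*18 - -37*28)=1306, (-37*-2 - -31*18)=632; twice the area = |1876| = 1876; area = 938; boundary points = 2 + 5 + 1 + 2 + 2 = 12; strictly interior points = area - boundary/2 + 1 = 933; answer 933
Step 2: Y1 = 933; w = 2; -8*(2)^2 - 4*(2)^1 - 9 = (-32) + (-8) + (-9) = -49; answer -49
Step 3: Y2 = -49; c = -15; cross terms: (-26*-32 - 12*-15)=1012, (12*-10 - 7*-32)=104, (7*37 - -26*-10)=-1, (-26*35 - -33*37)=311, (-33*-15 - -26*35)=1405; twice the area = |2831| = 2831; area = 2831/2; answer 2831/2

2831/2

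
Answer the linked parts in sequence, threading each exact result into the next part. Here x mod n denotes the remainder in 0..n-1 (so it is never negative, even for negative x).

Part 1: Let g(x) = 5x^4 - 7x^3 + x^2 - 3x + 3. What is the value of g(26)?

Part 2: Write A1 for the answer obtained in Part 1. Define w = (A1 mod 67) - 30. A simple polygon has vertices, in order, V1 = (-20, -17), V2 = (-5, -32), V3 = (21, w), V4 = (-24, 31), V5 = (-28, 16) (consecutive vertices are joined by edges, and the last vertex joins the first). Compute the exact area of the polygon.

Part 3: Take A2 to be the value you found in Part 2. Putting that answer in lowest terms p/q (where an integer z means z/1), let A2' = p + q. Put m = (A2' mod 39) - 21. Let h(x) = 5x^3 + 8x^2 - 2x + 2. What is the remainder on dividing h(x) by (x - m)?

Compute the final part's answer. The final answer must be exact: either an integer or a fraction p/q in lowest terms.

Part 1: 5*(26)^4 - 7*(26)^3 + 1*(26)^2 - 3*(26)^1 + 3 = (2284880) + (-123032) + (676) + (-78) + (3) = 2162449; answer 2162449
Part 2: A1 = 2162449; w = -6; cross terms: (-20*-32 - -5*-17)=555, (-5*-6 - 21*-32)=702, (21*31 - -24*-6)=507, (-24*16 - -28*31)=484, (-28*-17 - -20*16)=796; twice the area = |3044| = 3044; area = 1522; answer 1522
Part 3: A2 = 1522; threaded value p + q = 1523; m = -19; remainder = value at the root: 5*(-19)^3 + 8*(-19)^2 - 2*(-19)^1 + 2 = (-34295) + (2888) + (38) + (2) = -31367; answer -31367

-31367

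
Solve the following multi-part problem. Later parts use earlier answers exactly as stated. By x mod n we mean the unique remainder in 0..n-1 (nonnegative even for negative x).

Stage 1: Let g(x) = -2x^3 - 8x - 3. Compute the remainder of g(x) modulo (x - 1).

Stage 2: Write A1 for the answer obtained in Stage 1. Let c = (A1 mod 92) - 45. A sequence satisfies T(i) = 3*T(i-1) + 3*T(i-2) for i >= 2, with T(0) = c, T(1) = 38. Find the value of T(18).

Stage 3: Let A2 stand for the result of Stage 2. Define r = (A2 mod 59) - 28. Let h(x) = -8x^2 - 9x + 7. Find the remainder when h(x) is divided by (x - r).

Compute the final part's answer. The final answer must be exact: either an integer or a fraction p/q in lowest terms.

-157

Stage 1: remainder = value at the root: -2*(1)^3 - 8*(1)^1 - 3 = (-2) + (-8) + (-3) = -13; answer -13
Stage 2: A1 = -13; c = 34; T(2) = 3*(38) + 3*(34) = 216; iterating: T(2)=216, T(3)=762, T(4)=2934, T(5)=11088, T(6)=42066, T(7)=159462, T(8)=604584, T(9)=2292138, T(10)=8690166, T(11)=32946912, T(12)=124911234, T(13)=473574438, T(14)=1795457016, T(15)=6807094362, T(16)=25807654134, T(17)=97844245488, T(18)=370955698866; answer 370955698866
Stage 3: A2 = 370955698866; r = 4; remainder = value at the root: -8*(4)^2 - 9*(4)^1 + 7 = (-128) + (-36) + (7) = -157; answer -157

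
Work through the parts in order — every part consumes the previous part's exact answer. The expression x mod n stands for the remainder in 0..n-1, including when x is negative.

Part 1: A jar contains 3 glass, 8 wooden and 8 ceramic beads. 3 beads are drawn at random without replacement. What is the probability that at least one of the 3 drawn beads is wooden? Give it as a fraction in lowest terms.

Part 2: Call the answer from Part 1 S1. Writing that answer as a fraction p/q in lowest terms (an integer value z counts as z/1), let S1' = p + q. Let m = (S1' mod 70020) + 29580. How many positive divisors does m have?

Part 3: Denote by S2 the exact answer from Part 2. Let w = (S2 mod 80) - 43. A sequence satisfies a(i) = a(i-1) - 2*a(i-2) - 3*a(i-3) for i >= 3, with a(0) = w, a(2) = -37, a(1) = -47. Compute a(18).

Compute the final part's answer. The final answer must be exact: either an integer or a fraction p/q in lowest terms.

-2430607

Part 1: total draws C(19,3) = 969; complement C(11,3) = 165; favorable 969 - 165 = 804; P = 268/323; answer 268/323
Part 2: S1 = 268/323; threaded value p + q = 591; m = 30171; 30171 = 3 * 89 * 113; number of divisors = (1+1) * (1+1) * (1+1) = 8; answer 8
Part 3: S2 = 8; w = -35; a(3) = 1*(-37) - 2*(-47) - 3*(-35) = 162; iterating: a(3)=162, a(4)=377, a(5)=164, a(6)=-1076, a(7)=-2535, a(8)=-875, a(9)=7423, a(10)=16778, a(11)=4557, a(12)=-51268, a(13)=-110716, a(14)=-21851, a(15)=353385, a(16)=729235, a(17)=88018, a(18)=-2430607; answer -2430607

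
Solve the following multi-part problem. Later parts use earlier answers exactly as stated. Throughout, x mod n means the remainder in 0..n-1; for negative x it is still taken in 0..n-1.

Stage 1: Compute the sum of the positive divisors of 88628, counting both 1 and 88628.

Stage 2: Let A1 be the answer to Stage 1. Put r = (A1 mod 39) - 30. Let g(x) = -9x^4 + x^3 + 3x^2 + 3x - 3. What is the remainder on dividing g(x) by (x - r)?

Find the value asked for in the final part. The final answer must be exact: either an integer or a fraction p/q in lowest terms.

Stage 1: 88628 = 2^2 * 22157; sigma = (1 + 2 + 4) * (1 + 22157) = 7 * 22158 = 155106; answer 155106
Stage 2: A1 = 155106; r = -27; remainder = value at the root: -9*(-27)^4 + 1*(-27)^3 + 3*(-27)^2 + 3*(-27)^1 - 3 = (-4782969) + (-19683) + (2187) + (-81) + (-3) = -4800549; answer -4800549

-4800549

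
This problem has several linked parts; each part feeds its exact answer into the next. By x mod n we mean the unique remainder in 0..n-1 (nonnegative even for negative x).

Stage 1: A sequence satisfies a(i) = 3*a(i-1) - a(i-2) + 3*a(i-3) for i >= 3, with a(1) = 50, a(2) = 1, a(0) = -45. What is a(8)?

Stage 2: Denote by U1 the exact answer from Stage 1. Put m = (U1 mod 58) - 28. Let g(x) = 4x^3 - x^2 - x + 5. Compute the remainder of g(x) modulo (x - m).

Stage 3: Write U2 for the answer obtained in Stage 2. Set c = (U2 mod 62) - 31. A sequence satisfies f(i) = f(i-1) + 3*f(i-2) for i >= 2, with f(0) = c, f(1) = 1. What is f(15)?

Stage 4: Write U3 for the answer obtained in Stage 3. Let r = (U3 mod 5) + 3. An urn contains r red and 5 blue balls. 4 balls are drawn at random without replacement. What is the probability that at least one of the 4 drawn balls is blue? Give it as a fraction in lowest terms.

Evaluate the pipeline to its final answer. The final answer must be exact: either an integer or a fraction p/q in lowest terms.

125/126

Stage 1: a(3) = 3*(1) - 1*(50) + 3*(-45) = -182; iterating: a(3)=-182, a(4)=-397, a(5)=-1006, a(6)=-3167, a(7)=-9686, a(8)=-28909; answer -28909
Stage 2: U1 = -28909; m = 5; remainder = value at the root: 4*(5)^3 - 1*(5)^2 - 1*(5)^1 + 5 = (500) + (-25) + (-5) + (5) = 475; answer 475
Stage 3: U2 = 475; c = 10; f(2) = 1*(1) + 3*(10) = 31; iterating: f(2)=31, f(3)=34, f(4)=127, f(5)=229, f(6)=610, f(7)=1297, f(8)=3127, f(9)=7018, f(10)=16399, f(11)=37453, f(12)=86650, f(13)=199009, f(14)=458959, f(15)=1055986; answer 1055986
Stage 4: U3 = 1055986; r = 4; total draws C(9,4) = 126; complement C(4,4) = 1; favorable 126 - 1 = 125; P = 125/126; answer 125/126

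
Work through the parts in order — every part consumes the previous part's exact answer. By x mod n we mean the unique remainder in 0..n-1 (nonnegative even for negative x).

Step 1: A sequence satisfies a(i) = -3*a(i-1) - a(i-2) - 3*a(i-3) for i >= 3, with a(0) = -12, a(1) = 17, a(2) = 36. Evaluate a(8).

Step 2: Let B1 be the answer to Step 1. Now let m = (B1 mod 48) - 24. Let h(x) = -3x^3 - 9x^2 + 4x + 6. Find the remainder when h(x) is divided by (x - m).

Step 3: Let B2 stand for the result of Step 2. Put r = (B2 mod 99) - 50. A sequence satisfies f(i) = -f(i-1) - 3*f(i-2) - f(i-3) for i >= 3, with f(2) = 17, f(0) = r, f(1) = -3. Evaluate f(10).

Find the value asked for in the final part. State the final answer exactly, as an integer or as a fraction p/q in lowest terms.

Step 1: a(3) = -3*(36) - 1*(17) - 3*(-12) = -89; iterating: a(3)=-89, a(4)=180, a(5)=-559, a(6)=1764, a(7)=-5273, a(8)=15732; answer 15732
Step 2: B1 = 15732; m = 12; remainder = value at the root: -3*(12)^3 - 9*(12)^2 + 4*(12)^1 + 6 = (-5184) + (-1296) + (48) + (6) = -6426; answer -6426
Step 3: B2 = -6426; r = -41; f(3) = -1*(17) - 3*(-3) - 1*(-41) = 33; iterating: f(3)=33, f(4)=-81, f(5)=-35, f(6)=245, f(7)=-59, f(8)=-641, f(9)=573, f(10)=1409; answer 1409

1409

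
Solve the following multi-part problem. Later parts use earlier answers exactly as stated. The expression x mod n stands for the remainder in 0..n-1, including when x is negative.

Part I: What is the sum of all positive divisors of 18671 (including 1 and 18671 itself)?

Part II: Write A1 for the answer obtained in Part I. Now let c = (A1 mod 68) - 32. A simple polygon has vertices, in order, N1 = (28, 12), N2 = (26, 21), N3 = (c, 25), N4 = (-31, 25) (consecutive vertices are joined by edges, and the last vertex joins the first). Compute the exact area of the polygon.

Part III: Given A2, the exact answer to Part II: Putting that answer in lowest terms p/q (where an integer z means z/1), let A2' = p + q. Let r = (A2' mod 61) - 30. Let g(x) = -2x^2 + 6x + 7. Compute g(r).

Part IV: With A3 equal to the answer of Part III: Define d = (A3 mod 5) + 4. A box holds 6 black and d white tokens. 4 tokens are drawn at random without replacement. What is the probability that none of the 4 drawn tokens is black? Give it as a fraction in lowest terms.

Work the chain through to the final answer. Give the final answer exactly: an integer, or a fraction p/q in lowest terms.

Part I: 18671 is prime, so its only divisors are 1 and 18671; sigma = 1 + 18671 = 18672; answer 18672
Part II: A1 = 18672; c = 8; cross terms: (28*21 - 26*12)=276, (26*25 - 8*21)=482, (8*25 - -31*25)=975, (-31*12 - 28*25)=-1072; twice the area = |661| = 661; area = 661/2; answer 661/2
Part III: A2 = 661/2; threaded value p + q = 663; r = 23; -2*(23)^2 + 6*(23)^1 + 7 = (-1058) + (138) + (7) = -913; answer -913
Part IV: A3 = -913; d = 6; total draws C(12,4) = 495; favorable C(6,4) = 15; P = 1/33; answer 1/33

1/33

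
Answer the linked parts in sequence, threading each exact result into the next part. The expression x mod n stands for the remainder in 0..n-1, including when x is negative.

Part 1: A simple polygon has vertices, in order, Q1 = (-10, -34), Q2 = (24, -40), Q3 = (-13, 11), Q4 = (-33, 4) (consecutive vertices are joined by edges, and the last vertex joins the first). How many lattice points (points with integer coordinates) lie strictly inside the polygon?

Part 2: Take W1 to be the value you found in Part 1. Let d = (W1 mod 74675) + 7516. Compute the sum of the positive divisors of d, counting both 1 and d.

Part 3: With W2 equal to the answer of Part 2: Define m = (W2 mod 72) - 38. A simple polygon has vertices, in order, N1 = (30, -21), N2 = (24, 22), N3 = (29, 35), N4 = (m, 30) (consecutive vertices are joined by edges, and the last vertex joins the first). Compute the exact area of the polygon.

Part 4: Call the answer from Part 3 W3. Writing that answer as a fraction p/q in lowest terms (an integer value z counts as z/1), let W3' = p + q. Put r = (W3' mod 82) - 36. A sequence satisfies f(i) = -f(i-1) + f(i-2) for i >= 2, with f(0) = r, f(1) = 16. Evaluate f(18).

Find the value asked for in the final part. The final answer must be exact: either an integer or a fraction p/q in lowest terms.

Part 1: cross terms: (-10*-40 - 24*-34)=1216, (24*11 - -13*-40)=-256, (-13*4 - -33*11)=311, (-33*-34 - -10*4)=1162; twice the area = |2433| = 2433; area = 2433/2; boundary points = 2 + 1 + 1 + 1 = 5; strictly interior points = area - boundary/2 + 1 = 1215; answer 1215
Part 2: W1 = 1215; d = 8731; 8731 is prime, so its only divisors are 1 and 8731; sigma = 1 + 8731 = 8732; answer 8732
Part 3: W2 = 8732; m = -18; cross terms: (30*22 - 24*-21)=1164, (24*35 - 29*22)=202, (29*30 - -18*35)=1500, (-18*-21 - 30*30)=-522; twice the area = |2344| = 2344; area = 1172; answer 1172
Part 4: W3 = 1172; threaded value p + q = 1173; r = -11; f(2) = -1*(16) + 1*(-11) = -27; iterating: f(2)=-27, f(3)=43, f(4)=-70, f(5)=113, f(6)=-183, f(7)=296, f(8)=-479, f(9)=775, f(10)=-1254, f(11)=2029, f(12)=-3283, f(13)=5312, f(14)=-8595, f(15)=13907, f(16)=-22502, f(17)=36409, f(18)=-58911; answer -58911

-58911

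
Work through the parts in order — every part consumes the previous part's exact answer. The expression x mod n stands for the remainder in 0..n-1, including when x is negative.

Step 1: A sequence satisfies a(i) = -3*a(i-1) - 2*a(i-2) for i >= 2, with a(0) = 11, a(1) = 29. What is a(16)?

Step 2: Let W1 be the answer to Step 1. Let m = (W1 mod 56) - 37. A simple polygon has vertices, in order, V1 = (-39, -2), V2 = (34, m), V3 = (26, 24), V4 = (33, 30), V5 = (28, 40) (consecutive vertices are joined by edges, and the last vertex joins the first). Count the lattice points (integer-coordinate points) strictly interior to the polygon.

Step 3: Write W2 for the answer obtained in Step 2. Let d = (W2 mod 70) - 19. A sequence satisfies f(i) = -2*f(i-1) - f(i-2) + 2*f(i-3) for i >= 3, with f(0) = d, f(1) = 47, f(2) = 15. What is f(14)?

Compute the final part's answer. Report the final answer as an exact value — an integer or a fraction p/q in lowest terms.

Step 1: a(2) = -3*(29) - 2*(11) = -109; iterating: a(2)=-109, a(3)=269, a(4)=-589, a(5)=1229, a(6)=-2509, a(7)=5069, a(8)=-10189, a(9)=20429, a(10)=-40909, a(11)=81869, a(12)=-163789, a(13)=327629, a(14)=-655309, a(15)=1310669, a(16)=-2621389; answer -2621389
Step 2: W1 = -2621389; m = -10; cross terms: (-39*-10 - 34*-2)=458, (34*24 - 26*-10)=1076, (26*30 - 33*24)=-12, (33*40 - 28*30)=480, (28*-2 - -39*40)=1504; twice the area = |3506| = 3506; area = 1753; boundary points = 1 + 2 + 1 + 5 + 1 = 10; strictly interior points = area - boundary/2 + 1 = 1749; answer 1749
Step 3: W2 = 1749; d = 50; f(3) = -2*(15) - 1*(47) + 2*(50) = 23; iterating: f(3)=23, f(4)=33, f(5)=-59, f(6)=131, f(7)=-137, f(8)=25, f(9)=349, f(10)=-997, f(11)=1695, f(12)=-1695, f(13)=-299, f(14)=5683; answer 5683

5683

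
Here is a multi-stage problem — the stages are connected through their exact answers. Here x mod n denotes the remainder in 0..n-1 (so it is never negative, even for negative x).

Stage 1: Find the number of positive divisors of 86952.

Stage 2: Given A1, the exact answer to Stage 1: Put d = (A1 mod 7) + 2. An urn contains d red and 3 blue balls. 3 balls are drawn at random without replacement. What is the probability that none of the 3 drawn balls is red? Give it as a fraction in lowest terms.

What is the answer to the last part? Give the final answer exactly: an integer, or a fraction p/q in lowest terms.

Stage 1: 86952 = 2^3 * 3 * 3623; number of divisors = (3+1) * (1+1) * (1+1) = 16; answer 16
Stage 2: A1 = 16; d = 4; total draws C(7,3) = 35; favorable C(3,3) = 1; P = 1/35; answer 1/35

1/35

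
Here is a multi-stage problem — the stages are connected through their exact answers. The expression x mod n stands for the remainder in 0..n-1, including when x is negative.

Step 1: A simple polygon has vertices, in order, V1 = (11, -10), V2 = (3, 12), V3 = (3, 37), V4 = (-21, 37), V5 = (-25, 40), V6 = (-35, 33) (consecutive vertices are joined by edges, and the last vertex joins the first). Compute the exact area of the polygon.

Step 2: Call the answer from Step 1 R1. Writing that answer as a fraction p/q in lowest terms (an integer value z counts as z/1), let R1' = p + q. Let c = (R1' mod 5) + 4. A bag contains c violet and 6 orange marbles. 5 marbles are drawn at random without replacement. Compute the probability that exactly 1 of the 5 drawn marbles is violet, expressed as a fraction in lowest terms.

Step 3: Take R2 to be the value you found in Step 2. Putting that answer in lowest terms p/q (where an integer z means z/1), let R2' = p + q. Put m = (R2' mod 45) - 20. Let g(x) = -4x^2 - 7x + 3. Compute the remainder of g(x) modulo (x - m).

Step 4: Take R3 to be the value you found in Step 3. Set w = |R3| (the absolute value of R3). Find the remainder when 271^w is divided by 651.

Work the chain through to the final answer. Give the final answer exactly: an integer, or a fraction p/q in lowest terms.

244

Step 1: cross terms: (11*12 - 3*-10)=162, (3*37 - 3*12)=75, (3*37 - -21*37)=888, (-21*40 - -25*37)=85, (-25*33 - -35*40)=575, (-35*-10 - 11*33)=-13; twice the area = |1772| = 1772; area = 886; answer 886
Step 2: R1 = 886; threaded value p + q = 887; c = 6; total draws C(12,5) = 792; favorable C(6,1)*C(6,4) = 90; P = 5/44; answer 5/44
Step 3: R2 = 5/44; threaded value p + q = 49; m = -16; remainder = value at the root: -4*(-16)^2 - 7*(-16)^1 + 3 = (-1024) + (112) + (3) = -909; answer -909
Step 4: R3 = -909; w = 909; squarings mod 651: 271^1=271, 271^2=529, 271^4=562, 271^8=109, 271^16=163, 271^32=529, 271^64=562, 271^128=109, 271^256=163, 271^512=529; 271^909 = 271^1 * 271^4 * 271^8 * 271^128 * 271^256 * 271^512 = 244 (mod 651); answer 244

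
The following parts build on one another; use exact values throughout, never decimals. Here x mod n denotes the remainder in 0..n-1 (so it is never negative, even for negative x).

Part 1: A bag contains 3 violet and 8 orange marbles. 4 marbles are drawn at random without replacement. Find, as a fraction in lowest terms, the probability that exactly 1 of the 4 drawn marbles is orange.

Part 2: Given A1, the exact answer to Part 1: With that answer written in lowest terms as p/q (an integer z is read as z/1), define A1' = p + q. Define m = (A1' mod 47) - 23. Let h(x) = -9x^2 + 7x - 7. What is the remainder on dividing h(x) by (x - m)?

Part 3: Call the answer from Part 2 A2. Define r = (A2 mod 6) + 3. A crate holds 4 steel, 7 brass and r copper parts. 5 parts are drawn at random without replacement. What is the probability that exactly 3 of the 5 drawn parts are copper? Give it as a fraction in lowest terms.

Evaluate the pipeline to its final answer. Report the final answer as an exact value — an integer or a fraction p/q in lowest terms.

20/273

Part 1: total draws C(11,4) = 330; favorable C(8,1)*C(3,3) = 8; P = 4/165; answer 4/165
Part 2: A1 = 4/165; threaded value p + q = 169; m = 5; remainder = value at the root: -9*(5)^2 + 7*(5)^1 - 7 = (-225) + (35) + (-7) = -197; answer -197
Part 3: A2 = -197; r = 4; total draws C(15,5) = 3003; favorable C(4,3)*C(11,2) = 220; P = 20/273; answer 20/273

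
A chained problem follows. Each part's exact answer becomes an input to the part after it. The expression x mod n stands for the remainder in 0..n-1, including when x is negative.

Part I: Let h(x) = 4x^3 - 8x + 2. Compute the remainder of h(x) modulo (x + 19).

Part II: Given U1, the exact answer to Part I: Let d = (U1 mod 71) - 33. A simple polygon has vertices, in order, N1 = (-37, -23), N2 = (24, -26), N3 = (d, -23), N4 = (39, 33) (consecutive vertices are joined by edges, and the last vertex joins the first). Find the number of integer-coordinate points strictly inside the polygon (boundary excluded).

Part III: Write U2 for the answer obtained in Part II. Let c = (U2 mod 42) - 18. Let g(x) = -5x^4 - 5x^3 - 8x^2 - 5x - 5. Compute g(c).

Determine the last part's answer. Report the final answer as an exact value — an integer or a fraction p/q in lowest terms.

Part I: remainder = value at the root: 4*(-19)^3 - 8*(-19)^1 + 2 = (-27436) + (152) + (2) = -27282; answer -27282
Part II: U1 = -27282; d = 20; cross terms: (-37*-26 - 24*-23)=1514, (24*-23 - 20*-26)=-32, (20*33 - 39*-23)=1557, (39*-23 - -37*33)=324; twice the area = |3363| = 3363; area = 3363/2; boundary points = 1 + 1 + 1 + 4 = 7; strictly interior points = area - boundary/2 + 1 = 1679; answer 1679
Part III: U2 = 1679; c = 23; -5*(23)^4 - 5*(23)^3 - 8*(23)^2 - 5*(23)^1 - 5 = (-1399205) + (-60835) + (-4232) + (-115) + (-5) = -1464392; answer -1464392

-1464392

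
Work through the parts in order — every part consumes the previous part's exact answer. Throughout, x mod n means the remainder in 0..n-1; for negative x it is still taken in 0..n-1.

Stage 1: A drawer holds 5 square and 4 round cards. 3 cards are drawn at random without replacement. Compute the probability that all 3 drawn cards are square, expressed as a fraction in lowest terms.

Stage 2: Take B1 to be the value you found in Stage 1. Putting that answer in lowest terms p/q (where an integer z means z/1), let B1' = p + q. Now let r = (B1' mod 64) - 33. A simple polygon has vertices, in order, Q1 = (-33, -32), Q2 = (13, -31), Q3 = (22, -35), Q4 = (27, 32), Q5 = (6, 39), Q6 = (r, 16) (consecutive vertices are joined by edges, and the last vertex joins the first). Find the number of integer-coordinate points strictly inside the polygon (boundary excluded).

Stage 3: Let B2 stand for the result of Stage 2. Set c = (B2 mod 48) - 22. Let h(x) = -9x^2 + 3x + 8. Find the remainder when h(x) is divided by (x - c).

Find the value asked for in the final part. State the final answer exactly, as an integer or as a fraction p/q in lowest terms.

Stage 1: total draws C(9,3) = 84; favorable C(5,3) = 10; P = 5/42; answer 5/42
Stage 2: B1 = 5/42; threaded value p + q = 47; r = 14; cross terms: (-33*-31 - 13*-32)=1439, (13*-35 - 22*-31)=227, (22*32 - 27*-35)=1649, (27*39 - 6*32)=861, (6*16 - 14*39)=-450, (14*-32 - -33*16)=80; twice the area = |3806| = 3806; area = 1903; boundary points = 1 + 1 + 1 + 7 + 1 + 1 = 12; strictly interior points = area - boundary/2 + 1 = 1898; answer 1898
Stage 3: B2 = 1898; c = 4; remainder = value at the root: -9*(4)^2 + 3*(4)^1 + 8 = (-144) + (12) + (8) = -124; answer -124

-124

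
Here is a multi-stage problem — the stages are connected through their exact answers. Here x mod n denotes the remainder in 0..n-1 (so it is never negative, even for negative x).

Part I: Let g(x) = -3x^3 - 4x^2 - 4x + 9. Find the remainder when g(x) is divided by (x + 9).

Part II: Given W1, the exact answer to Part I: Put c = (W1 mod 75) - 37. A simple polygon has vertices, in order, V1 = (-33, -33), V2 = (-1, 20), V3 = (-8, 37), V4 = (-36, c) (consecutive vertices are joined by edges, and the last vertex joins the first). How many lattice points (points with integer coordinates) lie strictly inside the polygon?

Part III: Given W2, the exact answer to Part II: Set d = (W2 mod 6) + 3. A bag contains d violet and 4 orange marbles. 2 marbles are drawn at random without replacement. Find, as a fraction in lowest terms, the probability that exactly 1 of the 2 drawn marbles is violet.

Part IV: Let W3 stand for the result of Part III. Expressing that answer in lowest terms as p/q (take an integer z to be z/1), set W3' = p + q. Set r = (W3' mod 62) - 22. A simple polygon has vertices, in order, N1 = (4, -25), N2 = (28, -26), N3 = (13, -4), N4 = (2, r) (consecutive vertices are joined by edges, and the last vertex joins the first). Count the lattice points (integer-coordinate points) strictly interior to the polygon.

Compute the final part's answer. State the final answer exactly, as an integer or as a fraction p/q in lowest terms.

339

Part I: remainder = value at the root: -3*(-9)^3 - 4*(-9)^2 - 4*(-9)^1 + 9 = (2187) + (-324) + (36) + (9) = 1908; answer 1908
Part II: W1 = 1908; c = -4; cross terms: (-33*20 - -1*-33)=-693, (-1*37 - -8*20)=123, (-8*-4 - -36*37)=1364, (-36*-33 - -33*-4)=1056; twice the area = |1850| = 1850; area = 925; boundary points = 1 + 1 + 1 + 1 = 4; strictly interior points = area - boundary/2 + 1 = 924; answer 924
Part III: W2 = 924; d = 3; total draws C(7,2) = 21; favorable C(3,1)*C(4,1) = 12; P = 4/7; answer 4/7
Part IV: W3 = 4/7; threaded value p + q = 11; r = -11; cross terms: (4*-26 - 28*-25)=596, (28*-4 - 13*-26)=226, (13*-11 - 2*-4)=-135, (2*-25 - 4*-11)=-6; twice the area = |681| = 681; area = 681/2; boundary points = 1 + 1 + 1 + 2 = 5; strictly interior points = area - boundary/2 + 1 = 339; answer 339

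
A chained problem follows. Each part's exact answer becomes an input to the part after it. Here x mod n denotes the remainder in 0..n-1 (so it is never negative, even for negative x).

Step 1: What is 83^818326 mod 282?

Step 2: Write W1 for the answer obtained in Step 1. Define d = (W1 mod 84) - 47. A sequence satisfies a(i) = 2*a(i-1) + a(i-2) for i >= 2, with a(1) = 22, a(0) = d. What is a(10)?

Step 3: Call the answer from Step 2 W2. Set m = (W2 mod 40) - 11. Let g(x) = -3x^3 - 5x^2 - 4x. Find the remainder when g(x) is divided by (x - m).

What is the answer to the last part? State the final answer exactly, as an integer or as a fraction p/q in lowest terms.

Step 1: squarings mod 282: 83^1=83, 83^2=121, 83^4=259, 83^8=247, 83^16=97, 83^32=103, 83^64=175, 83^128=169, 83^256=79, 83^512=37, 83^1024=241, 83^2048=271, 83^4096=121, 83^8192=259, 83^16384=247, 83^32768=97, 83^65536=103, 83^131072=175, 83^262144=169, 83^524288=79; 83^818326 = 83^2 * 83^4 * 83^16 * 83^128 * 83^1024 * 83^2048 * 83^4096 * 83^8192 * 83^16384 * 83^262144 * 83^524288 = 103 (mod 282); answer 103
Step 2: W1 = 103; d = -28; a(2) = 2*(22) + 1*(-28) = 16; iterating: a(2)=16, a(3)=54, a(4)=124, a(5)=302, a(6)=728, a(7)=1758, a(8)=4244, a(9)=10246, a(10)=24736; answer 24736
Step 3: W2 = 24736; m = 5; remainder = value at the root: -3*(5)^3 - 5*(5)^2 - 4*(5)^1 = (-375) + (-125) + (-20) = -520; answer -520

-520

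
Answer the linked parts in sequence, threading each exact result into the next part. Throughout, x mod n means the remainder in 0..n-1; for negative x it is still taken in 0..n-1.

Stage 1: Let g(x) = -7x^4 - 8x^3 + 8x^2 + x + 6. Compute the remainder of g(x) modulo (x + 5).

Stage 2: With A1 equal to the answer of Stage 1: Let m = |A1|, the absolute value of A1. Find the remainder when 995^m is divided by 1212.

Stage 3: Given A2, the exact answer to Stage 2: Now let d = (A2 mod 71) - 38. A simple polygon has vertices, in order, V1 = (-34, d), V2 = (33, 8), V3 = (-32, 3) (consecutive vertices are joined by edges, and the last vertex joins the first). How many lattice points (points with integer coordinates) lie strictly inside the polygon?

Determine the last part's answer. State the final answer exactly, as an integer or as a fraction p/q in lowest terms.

Stage 1: remainder = value at the root: -7*(-5)^4 - 8*(-5)^3 + 8*(-5)^2 + 1*(-5)^1 + 6 = (-4375) + (1000) + (200) + (-5) + (6) = -3174; answer -3174
Stage 2: A1 = -3174; m = 3174; squarings mod 1212: 995^1=995, 995^2=1033, 995^4=529, 995^8=1081, 995^16=193, 995^32=889, 995^64=97, 995^128=925, 995^256=1165, 995^512=997, 995^1024=169, 995^2048=685; 995^3174 = 995^2 * 995^4 * 995^32 * 995^64 * 995^1024 * 995^2048 = 841 (mod 1212); answer 841
Stage 3: A2 = 841; d = 22; cross terms: (-34*8 - 33*22)=-998, (33*3 - -32*8)=355, (-32*22 - -34*3)=-602; twice the area = |-1245| = 1245; area = 1245/2; boundary points = 1 + 5 + 1 = 7; strictly interior points = area - boundary/2 + 1 = 620; answer 620

620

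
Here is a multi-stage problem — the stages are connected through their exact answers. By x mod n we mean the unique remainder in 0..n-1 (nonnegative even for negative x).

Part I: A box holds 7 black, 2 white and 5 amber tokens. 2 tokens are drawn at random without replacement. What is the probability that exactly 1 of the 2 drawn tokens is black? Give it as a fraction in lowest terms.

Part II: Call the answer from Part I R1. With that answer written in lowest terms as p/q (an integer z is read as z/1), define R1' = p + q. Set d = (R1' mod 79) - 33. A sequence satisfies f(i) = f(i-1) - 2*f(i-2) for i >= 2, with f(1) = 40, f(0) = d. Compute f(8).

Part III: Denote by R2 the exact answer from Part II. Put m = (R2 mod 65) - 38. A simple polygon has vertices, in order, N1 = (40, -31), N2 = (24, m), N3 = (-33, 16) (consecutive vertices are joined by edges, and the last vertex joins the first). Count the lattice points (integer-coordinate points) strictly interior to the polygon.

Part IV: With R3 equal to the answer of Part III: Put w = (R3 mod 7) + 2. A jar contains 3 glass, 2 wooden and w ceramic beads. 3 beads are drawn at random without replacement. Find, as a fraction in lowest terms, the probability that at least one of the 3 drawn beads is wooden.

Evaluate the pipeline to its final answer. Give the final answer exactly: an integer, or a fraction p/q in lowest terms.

Part I: total draws C(14,2) = 91; favorable C(7,1)*C(7,1) = 49; P = 7/13; answer 7/13
Part II: R1 = 7/13; threaded value p + q = 20; d = -13; f(2) = 1*(40) - 2*(-13) = 66; iterating: f(2)=66, f(3)=-14, f(4)=-146, f(5)=-118, f(6)=174, f(7)=410, f(8)=62; answer 62
Part III: R2 = 62; m = 24; cross terms: (40*24 - 24*-31)=1704, (24*16 - -33*24)=1176, (-33*-31 - 40*16)=383; twice the area = |3263| = 3263; area = 3263/2; boundary points = 1 + 1 + 1 = 3; strictly interior points = area - boundary/2 + 1 = 1631; answer 1631
Part IV: R3 = 1631; w = 2; total draws C(7,3) = 35; complement C(5,3) = 10; favorable 35 - 10 = 25; P = 5/7; answer 5/7

5/7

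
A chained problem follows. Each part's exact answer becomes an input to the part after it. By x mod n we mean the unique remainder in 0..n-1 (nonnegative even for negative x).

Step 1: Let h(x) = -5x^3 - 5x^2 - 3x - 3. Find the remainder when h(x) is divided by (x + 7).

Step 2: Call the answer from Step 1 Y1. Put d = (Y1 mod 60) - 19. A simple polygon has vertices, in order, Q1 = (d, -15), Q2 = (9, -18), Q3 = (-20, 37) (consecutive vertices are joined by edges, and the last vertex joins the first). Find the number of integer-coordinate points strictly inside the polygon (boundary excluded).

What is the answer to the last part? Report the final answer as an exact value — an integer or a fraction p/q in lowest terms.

593

Step 1: remainder = value at the root: -5*(-7)^3 - 5*(-7)^2 - 3*(-7)^1 - 3 = (1715) + (-245) + (21) + (-3) = 1488; answer 1488
Step 2: Y1 = 1488; d = 29; cross terms: (29*-18 - 9*-15)=-387, (9*37 - -20*-18)=-27, (-20*-15 - 29*37)=-773; twice the area = |-1187| = 1187; area = 1187/2; boundary points = 1 + 1 + 1 = 3; strictly interior points = area - boundary/2 + 1 = 593; answer 593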